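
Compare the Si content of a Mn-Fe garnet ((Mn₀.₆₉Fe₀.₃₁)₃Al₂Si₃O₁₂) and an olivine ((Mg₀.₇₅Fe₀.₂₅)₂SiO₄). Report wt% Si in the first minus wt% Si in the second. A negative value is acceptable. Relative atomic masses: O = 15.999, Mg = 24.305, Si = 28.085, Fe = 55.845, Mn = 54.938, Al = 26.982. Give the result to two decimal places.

Si in (Mn₀.₆₉Fe₀.₃₁)₃Al₂Si₃O₁₂: molar mass 495.865 g/mol; 3×28.085 = 84.255 g → 16.99 wt%.
Si in (Mg₀.₇₅Fe₀.₂₅)₂SiO₄: molar mass 156.461 g/mol; 1×28.085 = 28.085 g → 17.95 wt%.
Difference = 16.99 − 17.95 = -0.96 percentage points.

-0.96 percentage points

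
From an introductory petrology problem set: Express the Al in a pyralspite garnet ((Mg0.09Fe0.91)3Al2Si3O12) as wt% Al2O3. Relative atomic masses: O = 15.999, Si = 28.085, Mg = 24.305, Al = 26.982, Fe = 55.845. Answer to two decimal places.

Formula mass = 489.226 g/mol.
2 Al → 1.0000 mol Al2O3 per formula unit; M(Al2O3) = 101.961, so Al2O3 mass = 101.961 g.
101.961/489.226 × 100 = 20.84 wt%.

20.84 wt%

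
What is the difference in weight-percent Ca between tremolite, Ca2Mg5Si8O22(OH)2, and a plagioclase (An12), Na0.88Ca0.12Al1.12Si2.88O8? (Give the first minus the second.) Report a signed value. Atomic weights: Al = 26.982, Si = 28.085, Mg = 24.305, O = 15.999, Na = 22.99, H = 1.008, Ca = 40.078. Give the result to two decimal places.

8.05 percentage points

Ca in Ca2Mg5Si8O22(OH)2: molar mass 812.353 g/mol; 2×40.078 = 80.156 g → 9.87 wt%.
Ca in Na0.88Ca0.12Al1.12Si2.88O8: molar mass 264.137 g/mol; 0.12×40.078 = 4.809 g → 1.82 wt%.
Difference = 9.87 − 1.82 = 8.05 percentage points.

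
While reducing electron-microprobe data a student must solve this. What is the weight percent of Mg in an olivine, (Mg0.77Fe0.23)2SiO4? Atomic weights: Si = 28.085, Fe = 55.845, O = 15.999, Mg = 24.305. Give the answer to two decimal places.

24.12 mass %

Molar mass of (Mg0.77Fe0.23)2SiO4: 1.54×24.305 + 0.46×55.845 + 1×28.085 + 4×15.999 = 155.199 g/mol.
Mass of Mg per formula unit: 1.54 × 24.305 = 37.430 g.
Weight fraction Mg = 37.430 / 155.199 = 0.2412.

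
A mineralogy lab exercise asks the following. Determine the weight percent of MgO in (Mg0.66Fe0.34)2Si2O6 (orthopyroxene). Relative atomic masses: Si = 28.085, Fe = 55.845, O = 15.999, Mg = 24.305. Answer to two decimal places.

23.94 wt%

M((Mg0.66Fe0.34)2Si2O6) = 222.221 g/mol; M(MgO) = 40.304 g/mol.
Moles MgO per formula unit = 1.32 Mg ÷ 1 = 1.3200.
MgO fraction = (1.3200 × 40.304) / 222.221 = 53.201/222.221 = 0.2394.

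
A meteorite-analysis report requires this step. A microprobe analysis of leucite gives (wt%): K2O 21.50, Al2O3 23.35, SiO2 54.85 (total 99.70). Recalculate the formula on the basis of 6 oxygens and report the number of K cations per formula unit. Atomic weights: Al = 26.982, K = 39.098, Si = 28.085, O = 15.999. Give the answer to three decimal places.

K2O (M=94.195): mol = 0.22825; K = 0.45650, O = 0.22825.
Al2O3 (M=101.961): mol = 0.22901; Al = 0.45802, O = 0.68703.
SiO2 (M=60.083): mol = 0.91290; Si = 0.91290, O = 1.82580.
ΣO = 2.74108; factor = 6/ΣO = 2.18892.
K apfu = 0.45650 × 2.18892 = 0.999.

0.999 K apfu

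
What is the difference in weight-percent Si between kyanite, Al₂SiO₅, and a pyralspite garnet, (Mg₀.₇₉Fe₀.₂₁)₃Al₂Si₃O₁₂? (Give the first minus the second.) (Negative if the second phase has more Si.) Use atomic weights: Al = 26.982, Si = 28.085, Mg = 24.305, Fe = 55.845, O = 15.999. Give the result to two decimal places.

First mineral: 28.085 g Si in 162.044 g formula = 17.33 wt% Si.
Second mineral: 84.255 g Si in 422.992 g formula = 19.92 wt% Si.
17.33% − 19.92% gives a difference of -2.59 percentage points.

-2.59 percentage points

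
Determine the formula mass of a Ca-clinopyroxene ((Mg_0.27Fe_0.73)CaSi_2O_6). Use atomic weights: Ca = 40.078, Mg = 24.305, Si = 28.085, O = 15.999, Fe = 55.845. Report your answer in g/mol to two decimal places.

239.57 g/mol

The formula mass is the sum 0.27×24.305 + 0.73×55.845 + 1×40.078 + 2×28.085 + 6×15.999.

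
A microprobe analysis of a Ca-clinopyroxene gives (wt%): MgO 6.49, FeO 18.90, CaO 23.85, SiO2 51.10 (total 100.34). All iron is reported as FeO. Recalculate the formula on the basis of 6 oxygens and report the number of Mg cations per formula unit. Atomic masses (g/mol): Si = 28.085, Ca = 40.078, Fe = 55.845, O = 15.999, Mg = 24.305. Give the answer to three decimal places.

MgO (M=40.304): mol = 0.16103; Mg = 0.16103, O = 0.16103.
FeO (M=71.844): mol = 0.26307; Fe = 0.26307, O = 0.26307.
CaO (M=56.077): mol = 0.42531; Ca = 0.42531, O = 0.42531.
SiO2 (M=60.083): mol = 0.85049; Si = 0.85049, O = 1.70098.
ΣO = 2.55039; factor = 6/ΣO = 2.35258.
Mg apfu = 0.16103 × 2.35258 = 0.379.

0.379 Mg apfu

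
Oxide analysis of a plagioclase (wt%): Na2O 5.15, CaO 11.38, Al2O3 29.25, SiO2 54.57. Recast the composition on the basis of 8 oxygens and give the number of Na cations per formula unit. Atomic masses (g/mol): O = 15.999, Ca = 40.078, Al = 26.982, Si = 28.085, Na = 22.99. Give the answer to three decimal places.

0.449 Na apfu

5.15 wt% Na2O ÷ 61.979 g/mol = 0.08309 mol, giving 0.16618 Na and 0.08309 O.
11.38 wt% CaO ÷ 56.077 g/mol = 0.20294 mol, giving 0.20294 Ca and 0.20294 O.
29.25 wt% Al2O3 ÷ 101.961 g/mol = 0.28687 mol, giving 0.57374 Al and 0.86061 O.
54.57 wt% SiO2 ÷ 60.083 g/mol = 0.90824 mol, giving 0.90824 Si and 1.81648 O.
Oxygen sums to 2.96312; scaling by 8/2.96312 = 2.69986 puts the formula on 8 O.
Na: 0.16618 × 2.69986 = 0.449 atoms per formula unit.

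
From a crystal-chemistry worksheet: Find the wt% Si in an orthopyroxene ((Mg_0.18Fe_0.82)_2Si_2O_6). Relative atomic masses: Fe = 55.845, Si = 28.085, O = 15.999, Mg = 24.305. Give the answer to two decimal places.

22.25 wt%

Formula mass = 0.36*24.305 + 1.64*55.845 + 2*28.085 + 6*15.999 = 252.500 g/mol, of which 56.170 g is Si.
So Si makes up 56.170/252.500 = 0.2225 of the mass, i.e. 22.25%.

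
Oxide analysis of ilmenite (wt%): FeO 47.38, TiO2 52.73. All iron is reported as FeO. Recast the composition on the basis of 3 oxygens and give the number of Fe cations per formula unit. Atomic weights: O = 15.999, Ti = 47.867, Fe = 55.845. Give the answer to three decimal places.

0.999 Fe apfu

FeO: 47.38/71.844 = 0.65948 mol → 0.65948 mol Fe, 0.65948 mol O.
TiO2: 52.73/79.865 = 0.66024 mol → 0.66024 mol Ti, 1.32048 mol O.
Total oxygen = 1.97996 mol. Normalization factor = 3/1.97996 = 1.51518.
Fe per 3 O = 0.65948 × 1.51518 = 0.999.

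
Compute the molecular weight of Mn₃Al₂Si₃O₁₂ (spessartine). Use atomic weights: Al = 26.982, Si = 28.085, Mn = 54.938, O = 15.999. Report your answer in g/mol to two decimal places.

495.02 g/mol

M = 3·54.938 + 2·26.982 + 3·28.085 + 12·15.999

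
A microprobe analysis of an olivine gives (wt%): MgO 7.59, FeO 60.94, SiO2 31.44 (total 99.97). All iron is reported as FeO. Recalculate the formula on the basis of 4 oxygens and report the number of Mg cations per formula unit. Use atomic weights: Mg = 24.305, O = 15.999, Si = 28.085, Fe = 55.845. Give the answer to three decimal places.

MgO: 7.59/40.304 = 0.18832 mol → 0.18832 mol Mg, 0.18832 mol O.
FeO: 60.94/71.844 = 0.84823 mol → 0.84823 mol Fe, 0.84823 mol O.
SiO2: 31.44/60.083 = 0.52328 mol → 0.52328 mol Si, 1.04656 mol O.
Total oxygen = 2.08311 mol. Normalization factor = 4/2.08311 = 1.92021.
Mg per 4 O = 0.18832 × 1.92021 = 0.362.

0.362 Mg apfu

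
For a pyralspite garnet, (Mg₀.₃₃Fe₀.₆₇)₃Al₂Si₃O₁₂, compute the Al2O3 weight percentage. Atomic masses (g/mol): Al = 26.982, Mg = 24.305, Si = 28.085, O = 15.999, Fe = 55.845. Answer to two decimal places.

Molar mass of (Mg₀.₃₃Fe₀.₆₇)₃Al₂Si₃O₁₂ = 0.99·24.305 + 2.01·55.845 + 2·26.982 + 3·28.085 + 12·15.999 = 466.517 g/mol.
Each formula unit contains 2 Al, equivalent to 2/2 = 1.0000 mol Al2O3.
M(Al2O3) = 2×26.982 + 3×15.999 = 101.961 g/mol.
Mass of Al2O3 per formula unit = 1.0000 × 101.961 = 101.961 g.
Al2O3 wt% = 101.961 / 466.517 × 100 = 21.86%.

21.86 wt%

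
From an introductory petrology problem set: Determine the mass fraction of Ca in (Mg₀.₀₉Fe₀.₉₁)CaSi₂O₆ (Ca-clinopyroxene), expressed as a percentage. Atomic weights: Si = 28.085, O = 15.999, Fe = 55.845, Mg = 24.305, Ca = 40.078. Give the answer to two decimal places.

16.34 wt%

Molar mass of (Mg₀.₀₉Fe₀.₉₁)CaSi₂O₆: 0.09×24.305 + 0.91×55.845 + 1×40.078 + 2×28.085 + 6×15.999 = 245.248 g/mol.
Mass of Ca per formula unit: 1 × 40.078 = 40.078 g.
Weight fraction Ca = 40.078 / 245.248 = 0.1634.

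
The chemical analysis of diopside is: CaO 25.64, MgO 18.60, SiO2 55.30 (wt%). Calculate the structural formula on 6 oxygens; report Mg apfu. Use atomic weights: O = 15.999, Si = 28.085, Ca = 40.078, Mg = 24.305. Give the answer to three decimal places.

1.003 Mg apfu

CaO (M=56.077): mol = 0.45723; Ca = 0.45723, O = 0.45723.
MgO (M=40.304): mol = 0.46149; Mg = 0.46149, O = 0.46149.
SiO2 (M=60.083): mol = 0.92039; Si = 0.92039, O = 1.84078.
ΣO = 2.75950; factor = 6/ΣO = 2.17431.
Mg apfu = 0.46149 × 2.17431 = 1.003.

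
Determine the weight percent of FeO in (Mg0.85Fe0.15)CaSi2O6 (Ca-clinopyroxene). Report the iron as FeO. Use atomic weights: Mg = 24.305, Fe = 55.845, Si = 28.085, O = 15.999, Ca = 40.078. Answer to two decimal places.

Formula mass = 221.278 g/mol.
0.15 Fe → 0.1500 mol FeO per formula unit; M(FeO) = 71.844, so FeO mass = 10.777 g.
10.777/221.278 × 100 = 4.87 wt%.

4.87 wt%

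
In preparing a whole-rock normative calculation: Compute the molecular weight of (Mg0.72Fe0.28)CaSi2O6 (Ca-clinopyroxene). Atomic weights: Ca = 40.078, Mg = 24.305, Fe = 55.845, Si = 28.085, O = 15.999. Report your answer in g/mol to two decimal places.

225.38 g/mol

The formula mass is the sum 0.72×24.305 + 0.28×55.845 + 1×40.078 + 2×28.085 + 6×15.999.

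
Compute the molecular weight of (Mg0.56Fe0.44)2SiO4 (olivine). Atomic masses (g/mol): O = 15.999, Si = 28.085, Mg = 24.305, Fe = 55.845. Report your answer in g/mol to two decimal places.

168.45 g/mol

M = 1.12*24.305 + 0.88*55.845 + 1*28.085 + 4*15.999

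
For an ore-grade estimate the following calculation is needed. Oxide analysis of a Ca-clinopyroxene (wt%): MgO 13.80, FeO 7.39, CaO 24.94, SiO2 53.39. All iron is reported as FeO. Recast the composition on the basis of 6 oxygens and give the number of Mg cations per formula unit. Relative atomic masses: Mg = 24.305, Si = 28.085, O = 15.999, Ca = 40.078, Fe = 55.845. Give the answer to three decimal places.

0.770 Mg apfu

MgO: 13.80/40.304 = 0.34240 mol → 0.34240 mol Mg, 0.34240 mol O.
FeO: 7.39/71.844 = 0.10286 mol → 0.10286 mol Fe, 0.10286 mol O.
CaO: 24.94/56.077 = 0.44475 mol → 0.44475 mol Ca, 0.44475 mol O.
SiO2: 53.39/60.083 = 0.88860 mol → 0.88860 mol Si, 1.77720 mol O.
Total oxygen = 2.66721 mol. Normalization factor = 6/2.66721 = 2.24954.
Mg per 6 O = 0.34240 × 2.24954 = 0.770.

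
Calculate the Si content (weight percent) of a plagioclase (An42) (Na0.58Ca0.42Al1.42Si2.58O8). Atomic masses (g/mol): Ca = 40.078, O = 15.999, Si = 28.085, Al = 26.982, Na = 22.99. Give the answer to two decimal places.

26.94 weight percent

Molar mass of Na0.58Ca0.42Al1.42Si2.58O8: 0.58·22.99 + 0.42·40.078 + 1.42·26.982 + 2.58·28.085 + 8·15.999 = 268.933 g/mol.
Mass of Si per formula unit: 2.58 × 28.085 = 72.459 g.
Weight fraction Si = 72.459 / 268.933 = 0.2694.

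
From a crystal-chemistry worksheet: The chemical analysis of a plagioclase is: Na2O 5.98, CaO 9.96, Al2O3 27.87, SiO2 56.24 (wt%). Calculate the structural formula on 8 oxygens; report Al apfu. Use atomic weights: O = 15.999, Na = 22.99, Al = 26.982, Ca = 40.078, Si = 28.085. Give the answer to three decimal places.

Na2O (M=61.979): mol = 0.09648; Na = 0.19296, O = 0.09648.
CaO (M=56.077): mol = 0.17761; Ca = 0.17761, O = 0.17761.
Al2O3 (M=101.961): mol = 0.27334; Al = 0.54668, O = 0.82002.
SiO2 (M=60.083): mol = 0.93604; Si = 0.93604, O = 1.87208.
ΣO = 2.96619; factor = 8/ΣO = 2.69706.
Al apfu = 0.54668 × 2.69706 = 1.474.

1.474 Al apfu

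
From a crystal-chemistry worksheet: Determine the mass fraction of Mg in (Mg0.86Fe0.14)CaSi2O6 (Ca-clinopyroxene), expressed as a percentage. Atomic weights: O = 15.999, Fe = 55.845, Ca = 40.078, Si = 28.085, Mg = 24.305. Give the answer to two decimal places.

9.46 mass %

M((Mg0.86Fe0.14)CaSi2O6) = 220.963 g/mol.
Mg contributes 0.86 × 24.305 = 20.902 g per mole.
20.902/220.963 = 0.0946 → 9.46%.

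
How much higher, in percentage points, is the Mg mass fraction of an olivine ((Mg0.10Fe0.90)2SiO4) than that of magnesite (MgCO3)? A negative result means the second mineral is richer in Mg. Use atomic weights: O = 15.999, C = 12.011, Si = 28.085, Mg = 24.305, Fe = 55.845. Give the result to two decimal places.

First mineral: 4.861 g Mg in 197.463 g formula = 2.46 wt% Mg.
Second mineral: 24.305 g Mg in 84.313 g formula = 28.83 wt% Mg.
2.46% − 28.83% gives a difference of -26.37 percentage points.

-26.37 percentage points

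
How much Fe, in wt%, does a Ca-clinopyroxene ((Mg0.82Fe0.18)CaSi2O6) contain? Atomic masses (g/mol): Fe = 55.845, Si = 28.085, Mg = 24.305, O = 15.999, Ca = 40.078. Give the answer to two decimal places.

4.52 wt%

Formula mass = 0.82·24.305 + 0.18·55.845 + 1·40.078 + 2·28.085 + 6·15.999 = 222.224 g/mol, of which 10.052 g is Fe.
So Fe makes up 10.052/222.224 = 0.0452 of the mass, i.e. 4.52%.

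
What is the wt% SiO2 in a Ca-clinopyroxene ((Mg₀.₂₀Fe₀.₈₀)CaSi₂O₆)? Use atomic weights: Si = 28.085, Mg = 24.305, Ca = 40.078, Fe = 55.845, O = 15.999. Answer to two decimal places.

49.70 wt%

Formula mass = 241.779 g/mol.
2 Si → 2.0000 mol SiO2 per formula unit; M(SiO2) = 60.083, so SiO2 mass = 120.166 g.
120.166/241.779 × 100 = 49.70 wt%.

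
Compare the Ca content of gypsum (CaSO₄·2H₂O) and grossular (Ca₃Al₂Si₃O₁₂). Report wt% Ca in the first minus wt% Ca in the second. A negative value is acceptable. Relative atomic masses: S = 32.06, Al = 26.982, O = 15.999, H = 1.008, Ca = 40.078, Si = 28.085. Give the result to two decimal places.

-3.41 percentage points

Ca in CaSO₄·2H₂O: molar mass 172.164 g/mol; 1×40.078 = 40.078 g → 23.28 wt%.
Ca in Ca₃Al₂Si₃O₁₂: molar mass 450.441 g/mol; 3×40.078 = 120.234 g → 26.69 wt%.
Difference = 23.28 − 26.69 = -3.41 percentage points.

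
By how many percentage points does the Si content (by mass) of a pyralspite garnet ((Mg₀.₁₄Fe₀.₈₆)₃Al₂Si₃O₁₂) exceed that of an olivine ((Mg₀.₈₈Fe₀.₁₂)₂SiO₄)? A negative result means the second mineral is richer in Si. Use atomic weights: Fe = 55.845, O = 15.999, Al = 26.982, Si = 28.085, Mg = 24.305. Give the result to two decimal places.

M((Mg₀.₁₄Fe₀.₈₆)₃Al₂Si₃O₁₂) = 484.495 g/mol, so wt% Si = 84.255/484.495 × 100 = 17.39%.
M((Mg₀.₈₈Fe₀.₁₂)₂SiO₄) = 148.261 g/mol, so wt% Si = 28.085/148.261 × 100 = 18.94%.
17.39 − 18.94 = -1.55 pp.

-1.55 percentage points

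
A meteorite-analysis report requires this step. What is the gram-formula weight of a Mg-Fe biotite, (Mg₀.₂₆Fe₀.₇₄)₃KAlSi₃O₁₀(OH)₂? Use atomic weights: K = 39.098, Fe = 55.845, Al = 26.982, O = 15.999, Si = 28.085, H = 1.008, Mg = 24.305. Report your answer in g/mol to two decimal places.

The formula mass is the sum 0.78·24.305 + 2.22·55.845 + 1·39.098 + 1·26.982 + 3·28.085 + 12·15.999 + 2·1.008.

487.27 g/mol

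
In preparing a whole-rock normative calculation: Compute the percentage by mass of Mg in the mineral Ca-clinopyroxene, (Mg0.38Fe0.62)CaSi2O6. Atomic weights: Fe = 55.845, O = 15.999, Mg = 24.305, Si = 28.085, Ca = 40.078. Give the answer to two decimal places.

M((Mg0.38Fe0.62)CaSi2O6) = 236.102 g/mol.
Mg contributes 0.38 × 24.305 = 9.236 g per mole.
9.236/236.102 = 0.0391 → 3.91%.

3.91 mass %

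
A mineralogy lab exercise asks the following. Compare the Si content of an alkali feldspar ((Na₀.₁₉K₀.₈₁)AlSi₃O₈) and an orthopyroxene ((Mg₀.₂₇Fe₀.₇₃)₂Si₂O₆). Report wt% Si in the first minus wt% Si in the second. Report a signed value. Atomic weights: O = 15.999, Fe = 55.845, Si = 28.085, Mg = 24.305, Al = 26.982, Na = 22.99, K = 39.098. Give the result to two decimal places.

7.85 percentage points

Si in (Na₀.₁₉K₀.₈₁)AlSi₃O₈: molar mass 275.266 g/mol; 3×28.085 = 84.255 g → 30.61 wt%.
Si in (Mg₀.₂₇Fe₀.₇₃)₂Si₂O₆: molar mass 246.822 g/mol; 2×28.085 = 56.170 g → 22.76 wt%.
Difference = 30.61 − 22.76 = 7.85 percentage points.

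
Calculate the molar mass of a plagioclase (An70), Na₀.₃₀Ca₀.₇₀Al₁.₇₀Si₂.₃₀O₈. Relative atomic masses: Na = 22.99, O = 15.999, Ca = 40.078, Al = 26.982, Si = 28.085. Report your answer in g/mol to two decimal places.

M = 0.30·22.99 + 0.70·40.078 + 1.70·26.982 + 2.30·28.085 + 8·15.999

273.41 g/mol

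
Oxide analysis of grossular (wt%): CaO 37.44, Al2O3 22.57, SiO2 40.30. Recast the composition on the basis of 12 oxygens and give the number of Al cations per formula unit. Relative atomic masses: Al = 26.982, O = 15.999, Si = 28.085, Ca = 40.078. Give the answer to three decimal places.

CaO: 37.44/56.077 = 0.66765 mol → 0.66765 mol Ca, 0.66765 mol O.
Al2O3: 22.57/101.961 = 0.22136 mol → 0.44272 mol Al, 0.66408 mol O.
SiO2: 40.30/60.083 = 0.67074 mol → 0.67074 mol Si, 1.34148 mol O.
Total oxygen = 2.67321 mol. Normalization factor = 12/2.67321 = 4.48899.
Al per 12 O = 0.44272 × 4.48899 = 1.987.

1.987 Al apfu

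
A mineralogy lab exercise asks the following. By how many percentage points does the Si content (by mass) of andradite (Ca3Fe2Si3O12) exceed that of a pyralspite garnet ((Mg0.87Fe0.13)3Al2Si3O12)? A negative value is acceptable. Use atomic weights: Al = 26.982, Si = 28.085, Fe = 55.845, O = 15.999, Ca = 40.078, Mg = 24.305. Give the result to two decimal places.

-3.70 percentage points

First mineral: 84.255 g Si in 508.167 g formula = 16.58 wt% Si.
Second mineral: 84.255 g Si in 415.423 g formula = 20.28 wt% Si.
16.58% − 20.28% gives a difference of -3.70 percentage points.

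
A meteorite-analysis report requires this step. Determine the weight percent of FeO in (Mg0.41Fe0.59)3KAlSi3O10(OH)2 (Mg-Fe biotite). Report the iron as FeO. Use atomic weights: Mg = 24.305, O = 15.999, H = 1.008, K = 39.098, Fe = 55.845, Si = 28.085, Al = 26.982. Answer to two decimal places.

26.88 wt%

Formula mass = 473.080 g/mol.
1.77 Fe → 1.7700 mol FeO per formula unit; M(FeO) = 71.844, so FeO mass = 127.164 g.
127.164/473.080 × 100 = 26.88 wt%.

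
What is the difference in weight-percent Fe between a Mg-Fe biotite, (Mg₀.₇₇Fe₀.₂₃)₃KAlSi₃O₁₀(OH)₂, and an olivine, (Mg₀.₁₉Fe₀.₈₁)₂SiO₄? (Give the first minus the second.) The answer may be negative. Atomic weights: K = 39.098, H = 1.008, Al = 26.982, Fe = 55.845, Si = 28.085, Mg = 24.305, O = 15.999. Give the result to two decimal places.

First mineral: 38.533 g Fe in 439.017 g formula = 8.78 wt% Fe.
Second mineral: 90.469 g Fe in 191.786 g formula = 47.17 wt% Fe.
8.78% − 47.17% gives a difference of -38.39 percentage points.

-38.39 percentage points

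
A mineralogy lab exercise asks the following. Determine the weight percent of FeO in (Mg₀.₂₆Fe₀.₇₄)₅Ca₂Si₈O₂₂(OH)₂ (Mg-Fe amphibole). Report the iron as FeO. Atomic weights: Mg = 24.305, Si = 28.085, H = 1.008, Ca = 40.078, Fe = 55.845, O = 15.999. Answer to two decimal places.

M((Mg₀.₂₆Fe₀.₇₄)₅Ca₂Si₈O₂₂(OH)₂) = 929.051 g/mol; M(FeO) = 71.844 g/mol.
Moles FeO per formula unit = 3.70 Fe ÷ 1 = 3.7000.
FeO fraction = (3.7000 × 71.844) / 929.051 = 265.823/929.051 = 0.2861.

28.61 wt%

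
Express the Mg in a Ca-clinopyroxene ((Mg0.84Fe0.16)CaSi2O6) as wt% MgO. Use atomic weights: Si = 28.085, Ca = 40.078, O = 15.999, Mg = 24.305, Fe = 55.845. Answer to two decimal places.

M((Mg0.84Fe0.16)CaSi2O6) = 221.593 g/mol; M(MgO) = 40.304 g/mol.
Moles MgO per formula unit = 0.84 Mg ÷ 1 = 0.8400.
MgO fraction = (0.8400 × 40.304) / 221.593 = 33.855/221.593 = 0.1528.

15.28 wt%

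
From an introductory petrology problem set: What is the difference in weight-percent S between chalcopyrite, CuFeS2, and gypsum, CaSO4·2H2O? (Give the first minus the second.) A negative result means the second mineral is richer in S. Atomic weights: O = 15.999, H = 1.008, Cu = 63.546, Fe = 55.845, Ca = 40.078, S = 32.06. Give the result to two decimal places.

16.32 percentage points

First mineral: 64.120 g S in 183.511 g formula = 34.94 wt% S.
Second mineral: 32.060 g S in 172.164 g formula = 18.62 wt% S.
34.94% − 18.62% gives a difference of 16.32 percentage points.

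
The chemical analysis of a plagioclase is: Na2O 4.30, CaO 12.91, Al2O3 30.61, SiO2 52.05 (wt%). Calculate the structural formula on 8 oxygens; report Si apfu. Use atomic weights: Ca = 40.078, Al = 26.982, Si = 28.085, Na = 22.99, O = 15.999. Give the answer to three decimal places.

Na2O (M=61.979): mol = 0.06938; Na = 0.13876, O = 0.06938.
CaO (M=56.077): mol = 0.23022; Ca = 0.23022, O = 0.23022.
Al2O3 (M=101.961): mol = 0.30021; Al = 0.60042, O = 0.90063.
SiO2 (M=60.083): mol = 0.86630; Si = 0.86630, O = 1.73260.
ΣO = 2.93283; factor = 8/ΣO = 2.72774.
Si apfu = 0.86630 × 2.72774 = 2.363.

2.363 Si apfu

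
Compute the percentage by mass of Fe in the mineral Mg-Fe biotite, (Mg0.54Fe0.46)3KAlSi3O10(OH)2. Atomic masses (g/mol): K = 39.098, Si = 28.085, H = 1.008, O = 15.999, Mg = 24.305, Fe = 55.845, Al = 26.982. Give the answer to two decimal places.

Formula mass = 1.62·24.305 + 1.38·55.845 + 1·39.098 + 1·26.982 + 3·28.085 + 12·15.999 + 2·1.008 = 460.779 g/mol, of which 77.066 g is Fe.
So Fe makes up 77.066/460.779 = 0.1673 of the mass, i.e. 16.73%.

16.73 wt%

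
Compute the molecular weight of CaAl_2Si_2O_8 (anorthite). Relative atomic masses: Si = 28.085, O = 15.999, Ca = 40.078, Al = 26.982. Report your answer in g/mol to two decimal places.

Ca: 1 × 40.078 = 40.0780
Al: 2 × 26.982 = 53.9640
Si: 2 × 28.085 = 56.1700
O: 8 × 15.999 = 127.9920
Summing the contributions gives the formula mass.

278.20 g/mol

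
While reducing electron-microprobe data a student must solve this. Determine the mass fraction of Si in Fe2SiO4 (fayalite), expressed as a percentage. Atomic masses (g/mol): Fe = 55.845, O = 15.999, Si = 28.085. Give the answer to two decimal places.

13.78 weight percent

M(Fe2SiO4) = 203.771 g/mol.
Si contributes 1 × 28.085 = 28.085 g per mole.
28.085/203.771 = 0.1378 → 13.78%.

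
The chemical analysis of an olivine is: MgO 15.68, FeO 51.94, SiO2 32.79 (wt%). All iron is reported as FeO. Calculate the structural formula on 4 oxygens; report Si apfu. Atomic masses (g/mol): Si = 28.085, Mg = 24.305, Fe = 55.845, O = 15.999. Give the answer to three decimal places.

15.68 wt% MgO ÷ 40.304 g/mol = 0.38904 mol, giving 0.38904 Mg and 0.38904 O.
51.94 wt% FeO ÷ 71.844 g/mol = 0.72296 mol, giving 0.72296 Fe and 0.72296 O.
32.79 wt% SiO2 ÷ 60.083 g/mol = 0.54575 mol, giving 0.54575 Si and 1.09150 O.
Oxygen sums to 2.20350; scaling by 4/2.20350 = 1.81529 puts the formula on 4 O.
Si: 0.54575 × 1.81529 = 0.991 atoms per formula unit.

0.991 Si apfu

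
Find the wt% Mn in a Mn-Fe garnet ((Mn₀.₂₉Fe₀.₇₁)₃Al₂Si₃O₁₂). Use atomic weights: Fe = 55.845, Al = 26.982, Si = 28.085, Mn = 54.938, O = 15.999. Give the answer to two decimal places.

Formula mass = 0.87×54.938 + 2.13×55.845 + 2×26.982 + 3×28.085 + 12×15.999 = 496.953 g/mol, of which 47.796 g is Mn.
So Mn makes up 47.796/496.953 = 0.0962 of the mass, i.e. 9.62%.

9.62 mass %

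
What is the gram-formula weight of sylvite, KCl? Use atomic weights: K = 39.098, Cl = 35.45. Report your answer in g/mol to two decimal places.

M = 1×39.098 + 1×35.45

74.55 g/mol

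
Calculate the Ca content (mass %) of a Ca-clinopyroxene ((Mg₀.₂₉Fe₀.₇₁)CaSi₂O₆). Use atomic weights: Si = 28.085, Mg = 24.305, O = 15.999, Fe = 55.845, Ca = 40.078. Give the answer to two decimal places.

16.77 mass %

Molar mass of (Mg₀.₂₉Fe₀.₇₁)CaSi₂O₆: 0.29*24.305 + 0.71*55.845 + 1*40.078 + 2*28.085 + 6*15.999 = 238.940 g/mol.
Mass of Ca per formula unit: 1 × 40.078 = 40.078 g.
Weight fraction Ca = 40.078 / 238.940 = 0.1677.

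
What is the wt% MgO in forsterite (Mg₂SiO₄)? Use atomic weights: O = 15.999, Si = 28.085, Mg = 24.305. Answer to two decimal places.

Molar mass of Mg₂SiO₄ = 2×24.305 + 1×28.085 + 4×15.999 = 140.691 g/mol.
Each formula unit contains 2 Mg, equivalent to 2/1 = 2.0000 mol MgO.
M(MgO) = 1×24.305 + 1×15.999 = 40.304 g/mol.
Mass of MgO per formula unit = 2.0000 × 40.304 = 80.608 g.
MgO wt% = 80.608 / 140.691 × 100 = 57.29%.

57.29 wt%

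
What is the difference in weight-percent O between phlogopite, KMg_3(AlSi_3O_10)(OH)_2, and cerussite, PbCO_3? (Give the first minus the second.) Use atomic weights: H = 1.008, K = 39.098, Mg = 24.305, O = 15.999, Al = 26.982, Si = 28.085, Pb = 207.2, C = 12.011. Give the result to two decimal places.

28.05 percentage points

O in KMg_3(AlSi_3O_10)(OH)_2: molar mass 417.254 g/mol; 12×15.999 = 191.988 g → 46.01 wt%.
O in PbCO_3: molar mass 267.208 g/mol; 3×15.999 = 47.997 g → 17.96 wt%.
Difference = 46.01 − 17.96 = 28.05 percentage points.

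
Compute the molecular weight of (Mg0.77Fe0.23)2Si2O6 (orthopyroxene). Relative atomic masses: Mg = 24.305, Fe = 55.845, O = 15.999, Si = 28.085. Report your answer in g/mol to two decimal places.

215.28 g/mol

The formula mass is the sum 1.54*24.305 + 0.46*55.845 + 2*28.085 + 6*15.999.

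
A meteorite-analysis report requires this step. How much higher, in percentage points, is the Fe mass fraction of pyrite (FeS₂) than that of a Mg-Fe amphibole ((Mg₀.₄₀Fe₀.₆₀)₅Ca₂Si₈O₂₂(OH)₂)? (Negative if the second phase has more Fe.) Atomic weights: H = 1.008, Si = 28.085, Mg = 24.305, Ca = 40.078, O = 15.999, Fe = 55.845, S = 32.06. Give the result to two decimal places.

28.08 percentage points

Fe in FeS₂: molar mass 119.965 g/mol; 1×55.845 = 55.845 g → 46.55 wt%.
Fe in (Mg₀.₄₀Fe₀.₆₀)₅Ca₂Si₈O₂₂(OH)₂: molar mass 906.973 g/mol; 3×55.845 = 167.535 g → 18.47 wt%.
Difference = 46.55 − 18.47 = 28.08 percentage points.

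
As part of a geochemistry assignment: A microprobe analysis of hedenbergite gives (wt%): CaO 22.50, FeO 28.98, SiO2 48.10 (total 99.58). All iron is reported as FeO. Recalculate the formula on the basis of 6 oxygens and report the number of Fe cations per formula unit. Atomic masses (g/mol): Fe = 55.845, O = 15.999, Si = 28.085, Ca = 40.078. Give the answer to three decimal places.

CaO: 22.50/56.077 = 0.40123 mol → 0.40123 mol Ca, 0.40123 mol O.
FeO: 28.98/71.844 = 0.40337 mol → 0.40337 mol Fe, 0.40337 mol O.
SiO2: 48.10/60.083 = 0.80056 mol → 0.80056 mol Si, 1.60112 mol O.
Total oxygen = 2.40572 mol. Normalization factor = 6/2.40572 = 2.49406.
Fe per 6 O = 0.40337 × 2.49406 = 1.006.

1.006 Fe apfu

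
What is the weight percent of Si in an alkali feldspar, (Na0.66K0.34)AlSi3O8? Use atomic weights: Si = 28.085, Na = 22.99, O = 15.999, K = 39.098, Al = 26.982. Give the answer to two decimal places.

Formula mass = 0.66·22.99 + 0.34·39.098 + 1·26.982 + 3·28.085 + 8·15.999 = 267.696 g/mol, of which 84.255 g is Si.
So Si makes up 84.255/267.696 = 0.3147 of the mass, i.e. 31.47%.

31.47 weight percent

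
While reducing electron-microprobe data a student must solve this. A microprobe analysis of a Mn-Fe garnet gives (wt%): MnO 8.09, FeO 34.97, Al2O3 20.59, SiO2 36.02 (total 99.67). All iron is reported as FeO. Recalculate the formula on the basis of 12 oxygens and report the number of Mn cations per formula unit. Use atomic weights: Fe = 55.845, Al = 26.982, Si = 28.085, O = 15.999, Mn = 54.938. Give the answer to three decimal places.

0.569 Mn apfu

MnO (M=70.937): mol = 0.11404; Mn = 0.11404, O = 0.11404.
FeO (M=71.844): mol = 0.48675; Fe = 0.48675, O = 0.48675.
Al2O3 (M=101.961): mol = 0.20194; Al = 0.40388, O = 0.60582.
SiO2 (M=60.083): mol = 0.59950; Si = 0.59950, O = 1.19900.
ΣO = 2.40561; factor = 12/ΣO = 4.98834.
Mn apfu = 0.11404 × 4.98834 = 0.569.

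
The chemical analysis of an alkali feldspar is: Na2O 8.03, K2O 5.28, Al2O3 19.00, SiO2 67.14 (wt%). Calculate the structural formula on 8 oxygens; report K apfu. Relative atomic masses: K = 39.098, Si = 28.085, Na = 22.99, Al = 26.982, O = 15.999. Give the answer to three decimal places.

8.03 wt% Na2O ÷ 61.979 g/mol = 0.12956 mol, giving 0.25912 Na and 0.12956 O.
5.28 wt% K2O ÷ 94.195 g/mol = 0.05605 mol, giving 0.11210 K and 0.05605 O.
19.00 wt% Al2O3 ÷ 101.961 g/mol = 0.18635 mol, giving 0.37270 Al and 0.55905 O.
67.14 wt% SiO2 ÷ 60.083 g/mol = 1.11745 mol, giving 1.11745 Si and 2.23490 O.
Oxygen sums to 2.97956; scaling by 8/2.97956 = 2.68496 puts the formula on 8 O.
K: 0.11210 × 2.68496 = 0.301 atoms per formula unit.

0.301 K apfu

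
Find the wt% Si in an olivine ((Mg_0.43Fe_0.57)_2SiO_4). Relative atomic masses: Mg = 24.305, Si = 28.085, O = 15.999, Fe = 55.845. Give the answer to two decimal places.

Molar mass of (Mg_0.43Fe_0.57)_2SiO_4: 0.86×24.305 + 1.14×55.845 + 1×28.085 + 4×15.999 = 176.647 g/mol.
Mass of Si per formula unit: 1 × 28.085 = 28.085 g.
Weight fraction Si = 28.085 / 176.647 = 0.1590.

15.90 mass %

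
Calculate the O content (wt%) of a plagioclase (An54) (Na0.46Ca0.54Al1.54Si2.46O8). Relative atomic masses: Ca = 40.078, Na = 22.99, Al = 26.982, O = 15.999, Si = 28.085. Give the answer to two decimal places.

47.26 wt%

Formula mass = 0.46*22.99 + 0.54*40.078 + 1.54*26.982 + 2.46*28.085 + 8*15.999 = 270.851 g/mol, of which 127.992 g is O.
So O makes up 127.992/270.851 = 0.4726 of the mass, i.e. 47.26%.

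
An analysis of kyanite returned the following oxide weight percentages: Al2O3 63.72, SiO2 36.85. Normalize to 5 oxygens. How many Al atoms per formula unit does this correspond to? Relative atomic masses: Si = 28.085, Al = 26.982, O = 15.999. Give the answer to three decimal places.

2.015 Al apfu

Al2O3: 63.72/101.961 = 0.62494 mol → 1.24988 mol Al, 1.87482 mol O.
SiO2: 36.85/60.083 = 0.61332 mol → 0.61332 mol Si, 1.22664 mol O.
Total oxygen = 3.10146 mol. Normalization factor = 5/3.10146 = 1.61214.
Al per 5 O = 1.24988 × 1.61214 = 2.015.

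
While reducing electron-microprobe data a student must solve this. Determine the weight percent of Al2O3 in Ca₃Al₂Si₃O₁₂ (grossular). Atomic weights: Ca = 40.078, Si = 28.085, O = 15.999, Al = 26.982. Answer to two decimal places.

Formula mass = 450.441 g/mol.
2 Al → 1.0000 mol Al2O3 per formula unit; M(Al2O3) = 101.961, so Al2O3 mass = 101.961 g.
101.961/450.441 × 100 = 22.64 wt%.

22.64 wt%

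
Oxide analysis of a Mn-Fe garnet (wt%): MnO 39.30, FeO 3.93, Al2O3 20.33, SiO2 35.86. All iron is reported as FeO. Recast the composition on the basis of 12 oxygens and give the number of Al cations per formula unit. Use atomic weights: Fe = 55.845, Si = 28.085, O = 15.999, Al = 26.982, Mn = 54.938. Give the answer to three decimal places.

MnO (M=70.937): mol = 0.55401; Mn = 0.55401, O = 0.55401.
FeO (M=71.844): mol = 0.05470; Fe = 0.05470, O = 0.05470.
Al2O3 (M=101.961): mol = 0.19939; Al = 0.39878, O = 0.59817.
SiO2 (M=60.083): mol = 0.59684; Si = 0.59684, O = 1.19368.
ΣO = 2.40056; factor = 12/ΣO = 4.99883.
Al apfu = 0.39878 × 4.99883 = 1.993.

1.993 Al apfu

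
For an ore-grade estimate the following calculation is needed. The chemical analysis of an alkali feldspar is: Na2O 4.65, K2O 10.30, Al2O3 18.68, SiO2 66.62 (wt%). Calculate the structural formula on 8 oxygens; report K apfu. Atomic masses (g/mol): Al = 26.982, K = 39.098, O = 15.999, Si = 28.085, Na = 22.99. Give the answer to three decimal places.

0.593 K apfu

Na2O (M=61.979): mol = 0.07503; Na = 0.15006, O = 0.07503.
K2O (M=94.195): mol = 0.10935; K = 0.21870, O = 0.10935.
Al2O3 (M=101.961): mol = 0.18321; Al = 0.36642, O = 0.54963.
SiO2 (M=60.083): mol = 1.10880; Si = 1.10880, O = 2.21760.
ΣO = 2.95161; factor = 8/ΣO = 2.71039.
K apfu = 0.21870 × 2.71039 = 0.593.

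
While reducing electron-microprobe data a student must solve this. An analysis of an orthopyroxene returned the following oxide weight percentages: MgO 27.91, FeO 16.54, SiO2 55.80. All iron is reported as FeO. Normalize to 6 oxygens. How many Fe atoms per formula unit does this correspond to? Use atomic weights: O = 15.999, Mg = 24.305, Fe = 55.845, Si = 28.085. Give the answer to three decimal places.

0.497 Fe apfu

MgO (M=40.304): mol = 0.69249; Mg = 0.69249, O = 0.69249.
FeO (M=71.844): mol = 0.23022; Fe = 0.23022, O = 0.23022.
SiO2 (M=60.083): mol = 0.92872; Si = 0.92872, O = 1.85744.
ΣO = 2.78015; factor = 6/ΣO = 2.15816.
Fe apfu = 0.23022 × 2.15816 = 0.497.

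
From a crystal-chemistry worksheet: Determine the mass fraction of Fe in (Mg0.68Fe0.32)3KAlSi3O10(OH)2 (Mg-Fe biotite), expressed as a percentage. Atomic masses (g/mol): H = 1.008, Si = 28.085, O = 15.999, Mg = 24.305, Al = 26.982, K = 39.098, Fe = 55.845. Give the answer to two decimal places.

Formula mass = 2.04×24.305 + 0.96×55.845 + 1×39.098 + 1×26.982 + 3×28.085 + 12×15.999 + 2×1.008 = 447.532 g/mol, of which 53.611 g is Fe.
So Fe makes up 53.611/447.532 = 0.1198 of the mass, i.e. 11.98%.

11.98 mass %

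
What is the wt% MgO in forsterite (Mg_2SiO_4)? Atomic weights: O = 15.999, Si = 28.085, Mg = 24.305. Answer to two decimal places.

Molar mass of Mg_2SiO_4 = 2·24.305 + 1·28.085 + 4·15.999 = 140.691 g/mol.
Each formula unit contains 2 Mg, equivalent to 2/1 = 2.0000 mol MgO.
M(MgO) = 1×24.305 + 1×15.999 = 40.304 g/mol.
Mass of MgO per formula unit = 2.0000 × 40.304 = 80.608 g.
MgO wt% = 80.608 / 140.691 × 100 = 57.29%.

57.29 wt%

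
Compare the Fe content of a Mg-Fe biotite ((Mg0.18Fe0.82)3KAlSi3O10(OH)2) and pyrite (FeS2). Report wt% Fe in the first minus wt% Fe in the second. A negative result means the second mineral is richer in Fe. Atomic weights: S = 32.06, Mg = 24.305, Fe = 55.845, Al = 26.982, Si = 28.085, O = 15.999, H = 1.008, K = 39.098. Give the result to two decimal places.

-18.79 percentage points

Fe in (Mg0.18Fe0.82)3KAlSi3O10(OH)2: molar mass 494.842 g/mol; 2.46×55.845 = 137.379 g → 27.76 wt%.
Fe in FeS2: molar mass 119.965 g/mol; 1×55.845 = 55.845 g → 46.55 wt%.
Difference = 27.76 − 46.55 = -18.79 percentage points.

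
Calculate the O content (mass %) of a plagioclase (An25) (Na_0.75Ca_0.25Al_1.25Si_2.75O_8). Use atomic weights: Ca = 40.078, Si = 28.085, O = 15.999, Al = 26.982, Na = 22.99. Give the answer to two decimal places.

M(Na_0.75Ca_0.25Al_1.25Si_2.75O_8) = 266.215 g/mol.
O contributes 8 × 15.999 = 127.992 g per mole.
127.992/266.215 = 0.4808 → 48.08%.

48.08 mass %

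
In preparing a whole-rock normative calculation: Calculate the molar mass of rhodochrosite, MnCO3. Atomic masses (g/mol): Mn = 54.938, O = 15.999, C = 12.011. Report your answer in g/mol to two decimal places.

114.95 g/mol

M = 1*54.938 + 1*12.011 + 3*15.999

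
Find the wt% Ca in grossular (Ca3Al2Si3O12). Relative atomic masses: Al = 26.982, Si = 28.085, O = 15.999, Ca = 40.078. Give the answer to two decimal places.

26.69 weight percent

M(Ca3Al2Si3O12) = 450.441 g/mol.
Ca contributes 3 × 40.078 = 120.234 g per mole.
120.234/450.441 = 0.2669 → 26.69%.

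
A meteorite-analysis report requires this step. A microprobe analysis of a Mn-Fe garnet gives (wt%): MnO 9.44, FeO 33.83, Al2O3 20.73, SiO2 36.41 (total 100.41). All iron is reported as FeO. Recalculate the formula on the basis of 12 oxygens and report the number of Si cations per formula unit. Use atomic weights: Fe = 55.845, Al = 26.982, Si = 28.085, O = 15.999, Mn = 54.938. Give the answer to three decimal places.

2.998 Si apfu

MnO (M=70.937): mol = 0.13308; Mn = 0.13308, O = 0.13308.
FeO (M=71.844): mol = 0.47088; Fe = 0.47088, O = 0.47088.
Al2O3 (M=101.961): mol = 0.20331; Al = 0.40662, O = 0.60993.
SiO2 (M=60.083): mol = 0.60600; Si = 0.60600, O = 1.21200.
ΣO = 2.42589; factor = 12/ΣO = 4.94664.
Si apfu = 0.60600 × 4.94664 = 2.998.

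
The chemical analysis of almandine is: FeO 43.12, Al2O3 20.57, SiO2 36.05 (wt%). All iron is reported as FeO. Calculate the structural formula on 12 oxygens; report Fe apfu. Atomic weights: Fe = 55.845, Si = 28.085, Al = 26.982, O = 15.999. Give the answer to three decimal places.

2.994 Fe apfu

43.12 wt% FeO ÷ 71.844 g/mol = 0.60019 mol, giving 0.60019 Fe and 0.60019 O.
20.57 wt% Al2O3 ÷ 101.961 g/mol = 0.20174 mol, giving 0.40348 Al and 0.60522 O.
36.05 wt% SiO2 ÷ 60.083 g/mol = 0.60000 mol, giving 0.60000 Si and 1.20000 O.
Oxygen sums to 2.40541; scaling by 12/2.40541 = 4.98875 puts the formula on 12 O.
Fe: 0.60019 × 4.98875 = 2.994 atoms per formula unit.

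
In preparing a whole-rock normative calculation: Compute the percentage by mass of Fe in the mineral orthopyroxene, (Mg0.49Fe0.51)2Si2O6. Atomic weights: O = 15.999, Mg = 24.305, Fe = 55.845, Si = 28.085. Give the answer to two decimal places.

24.45 weight percent

Formula mass = 0.98×24.305 + 1.02×55.845 + 2×28.085 + 6×15.999 = 232.945 g/mol, of which 56.962 g is Fe.
So Fe makes up 56.962/232.945 = 0.2445 of the mass, i.e. 24.45%.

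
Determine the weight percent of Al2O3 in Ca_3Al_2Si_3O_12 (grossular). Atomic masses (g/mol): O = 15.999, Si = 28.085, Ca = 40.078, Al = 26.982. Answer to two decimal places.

22.64 wt%

M(Ca_3Al_2Si_3O_12) = 450.441 g/mol; M(Al2O3) = 101.961 g/mol.
Moles Al2O3 per formula unit = 2 Al ÷ 2 = 1.0000.
Al2O3 fraction = (1.0000 × 101.961) / 450.441 = 101.961/450.441 = 0.2264.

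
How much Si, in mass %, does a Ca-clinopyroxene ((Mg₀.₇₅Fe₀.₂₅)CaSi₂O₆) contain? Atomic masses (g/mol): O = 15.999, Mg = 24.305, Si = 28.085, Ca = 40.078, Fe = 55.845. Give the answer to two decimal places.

25.03 mass %

M((Mg₀.₇₅Fe₀.₂₅)CaSi₂O₆) = 224.432 g/mol.
Si contributes 2 × 28.085 = 56.170 g per mole.
56.170/224.432 = 0.2503 → 25.03%.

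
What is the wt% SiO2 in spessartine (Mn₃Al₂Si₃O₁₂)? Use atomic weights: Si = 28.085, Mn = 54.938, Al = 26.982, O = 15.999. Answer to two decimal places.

Molar mass of Mn₃Al₂Si₃O₁₂ = 3·54.938 + 2·26.982 + 3·28.085 + 12·15.999 = 495.021 g/mol.
Each formula unit contains 3 Si, equivalent to 3/1 = 3.0000 mol SiO2.
M(SiO2) = 1×28.085 + 2×15.999 = 60.083 g/mol.
Mass of SiO2 per formula unit = 3.0000 × 60.083 = 180.249 g.
SiO2 wt% = 180.249 / 495.021 × 100 = 36.41%.

36.41 wt%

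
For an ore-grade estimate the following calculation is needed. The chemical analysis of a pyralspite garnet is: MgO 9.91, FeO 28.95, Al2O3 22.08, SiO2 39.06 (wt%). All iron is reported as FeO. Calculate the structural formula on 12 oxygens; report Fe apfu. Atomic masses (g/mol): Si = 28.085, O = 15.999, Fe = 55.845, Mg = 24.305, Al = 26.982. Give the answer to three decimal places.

1.861 Fe apfu

MgO (M=40.304): mol = 0.24588; Mg = 0.24588, O = 0.24588.
FeO (M=71.844): mol = 0.40296; Fe = 0.40296, O = 0.40296.
Al2O3 (M=101.961): mol = 0.21655; Al = 0.43310, O = 0.64965.
SiO2 (M=60.083): mol = 0.65010; Si = 0.65010, O = 1.30020.
ΣO = 2.59869; factor = 12/ΣO = 4.61771.
Fe apfu = 0.40296 × 4.61771 = 1.861.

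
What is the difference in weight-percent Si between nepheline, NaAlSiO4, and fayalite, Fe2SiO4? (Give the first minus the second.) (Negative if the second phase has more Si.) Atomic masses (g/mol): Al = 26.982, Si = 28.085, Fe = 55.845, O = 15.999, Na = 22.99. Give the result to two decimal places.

5.99 percentage points

Si in NaAlSiO4: molar mass 142.053 g/mol; 1×28.085 = 28.085 g → 19.77 wt%.
Si in Fe2SiO4: molar mass 203.771 g/mol; 1×28.085 = 28.085 g → 13.78 wt%.
Difference = 19.77 − 13.78 = 5.99 percentage points.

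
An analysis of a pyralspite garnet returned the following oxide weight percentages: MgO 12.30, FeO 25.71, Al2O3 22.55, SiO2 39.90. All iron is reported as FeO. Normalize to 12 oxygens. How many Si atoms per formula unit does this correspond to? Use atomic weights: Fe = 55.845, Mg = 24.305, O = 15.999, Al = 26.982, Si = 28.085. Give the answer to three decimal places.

MgO: 12.30/40.304 = 0.30518 mol → 0.30518 mol Mg, 0.30518 mol O.
FeO: 25.71/71.844 = 0.35786 mol → 0.35786 mol Fe, 0.35786 mol O.
Al2O3: 22.55/101.961 = 0.22116 mol → 0.44232 mol Al, 0.66348 mol O.
SiO2: 39.90/60.083 = 0.66408 mol → 0.66408 mol Si, 1.32816 mol O.
Total oxygen = 2.65468 mol. Normalization factor = 12/2.65468 = 4.52032.
Si per 12 O = 0.66408 × 4.52032 = 3.002.

3.002 Si apfu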